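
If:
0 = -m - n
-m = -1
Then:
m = 1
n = -1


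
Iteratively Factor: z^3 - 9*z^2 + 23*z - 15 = (z - 5)*(z^2 - 4*z + 3) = (z - 5)*(z - 1)*(z - 3)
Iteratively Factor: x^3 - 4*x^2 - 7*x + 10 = (x - 1)*(x^2 - 3*x - 10) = (x - 1)*(x + 2)*(x - 5)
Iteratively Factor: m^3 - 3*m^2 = (m)*(m^2 - 3*m) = m*(m - 3)*(m)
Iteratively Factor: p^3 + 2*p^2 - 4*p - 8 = (p + 2)*(p^2 - 4) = (p - 2)*(p + 2)*(p + 2)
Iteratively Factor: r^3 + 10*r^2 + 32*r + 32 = (r + 4)*(r^2 + 6*r + 8) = (r + 4)^2*(r + 2)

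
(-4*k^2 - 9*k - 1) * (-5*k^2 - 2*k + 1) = 20*k^4 + 53*k^3 + 19*k^2 - 7*k - 1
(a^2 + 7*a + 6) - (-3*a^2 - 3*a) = 4*a^2 + 10*a + 6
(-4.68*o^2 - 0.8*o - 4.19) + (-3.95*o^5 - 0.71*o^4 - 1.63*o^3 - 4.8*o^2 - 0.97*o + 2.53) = -3.95*o^5 - 0.71*o^4 - 1.63*o^3 - 9.48*o^2 - 1.77*o - 1.66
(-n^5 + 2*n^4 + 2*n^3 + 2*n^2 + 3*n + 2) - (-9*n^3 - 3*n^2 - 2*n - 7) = -n^5 + 2*n^4 + 11*n^3 + 5*n^2 + 5*n + 9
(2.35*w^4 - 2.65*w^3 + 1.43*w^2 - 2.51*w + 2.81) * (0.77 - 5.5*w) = -12.925*w^5 + 16.3845*w^4 - 9.9055*w^3 + 14.9061*w^2 - 17.3877*w + 2.1637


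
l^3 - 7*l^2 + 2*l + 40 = (l - 5)*(l - 4)*(l + 2)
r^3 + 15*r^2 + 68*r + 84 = (r + 2)*(r + 6)*(r + 7)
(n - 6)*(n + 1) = n^2 - 5*n - 6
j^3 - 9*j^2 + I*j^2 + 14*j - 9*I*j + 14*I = (j - 7)*(j - 2)*(j + I)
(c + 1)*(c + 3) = c^2 + 4*c + 3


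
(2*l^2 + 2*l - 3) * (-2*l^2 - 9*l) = -4*l^4 - 22*l^3 - 12*l^2 + 27*l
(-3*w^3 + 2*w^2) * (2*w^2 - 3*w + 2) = -6*w^5 + 13*w^4 - 12*w^3 + 4*w^2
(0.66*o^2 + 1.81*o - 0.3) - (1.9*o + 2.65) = 0.66*o^2 - 0.0899999999999999*o - 2.95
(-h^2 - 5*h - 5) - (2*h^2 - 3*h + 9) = -3*h^2 - 2*h - 14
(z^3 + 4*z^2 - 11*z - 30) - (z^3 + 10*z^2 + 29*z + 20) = -6*z^2 - 40*z - 50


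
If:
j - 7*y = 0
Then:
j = 7*y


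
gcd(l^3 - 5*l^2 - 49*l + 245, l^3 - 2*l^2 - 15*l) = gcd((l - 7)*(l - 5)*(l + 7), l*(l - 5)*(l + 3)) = l - 5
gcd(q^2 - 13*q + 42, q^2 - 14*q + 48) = q - 6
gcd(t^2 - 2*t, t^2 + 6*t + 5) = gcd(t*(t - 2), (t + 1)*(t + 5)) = 1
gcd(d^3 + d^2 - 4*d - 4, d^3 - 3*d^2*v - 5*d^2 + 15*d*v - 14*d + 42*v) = d + 2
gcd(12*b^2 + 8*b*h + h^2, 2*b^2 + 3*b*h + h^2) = 2*b + h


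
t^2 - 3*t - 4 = (t - 4)*(t + 1)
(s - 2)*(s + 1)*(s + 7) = s^3 + 6*s^2 - 9*s - 14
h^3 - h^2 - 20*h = h*(h - 5)*(h + 4)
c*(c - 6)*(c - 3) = c^3 - 9*c^2 + 18*c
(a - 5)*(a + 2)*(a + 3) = a^3 - 19*a - 30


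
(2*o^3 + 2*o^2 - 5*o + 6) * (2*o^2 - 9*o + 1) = 4*o^5 - 14*o^4 - 26*o^3 + 59*o^2 - 59*o + 6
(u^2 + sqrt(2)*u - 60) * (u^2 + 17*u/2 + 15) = u^4 + sqrt(2)*u^3 + 17*u^3/2 - 45*u^2 + 17*sqrt(2)*u^2/2 - 510*u + 15*sqrt(2)*u - 900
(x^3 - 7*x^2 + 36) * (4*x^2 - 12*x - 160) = 4*x^5 - 40*x^4 - 76*x^3 + 1264*x^2 - 432*x - 5760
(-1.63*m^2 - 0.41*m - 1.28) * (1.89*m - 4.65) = -3.0807*m^3 + 6.8046*m^2 - 0.5127*m + 5.952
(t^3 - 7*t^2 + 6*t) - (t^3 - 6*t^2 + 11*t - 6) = -t^2 - 5*t + 6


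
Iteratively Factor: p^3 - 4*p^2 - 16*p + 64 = (p - 4)*(p^2 - 16) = (p - 4)^2*(p + 4)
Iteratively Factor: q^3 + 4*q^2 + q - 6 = (q + 2)*(q^2 + 2*q - 3) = (q - 1)*(q + 2)*(q + 3)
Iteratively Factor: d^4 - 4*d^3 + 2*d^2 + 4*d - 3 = (d - 1)*(d^3 - 3*d^2 - d + 3) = (d - 1)*(d + 1)*(d^2 - 4*d + 3) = (d - 1)^2*(d + 1)*(d - 3)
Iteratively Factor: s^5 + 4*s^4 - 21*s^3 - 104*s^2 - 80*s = (s + 1)*(s^4 + 3*s^3 - 24*s^2 - 80*s) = s*(s + 1)*(s^3 + 3*s^2 - 24*s - 80) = s*(s - 5)*(s + 1)*(s^2 + 8*s + 16) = s*(s - 5)*(s + 1)*(s + 4)*(s + 4)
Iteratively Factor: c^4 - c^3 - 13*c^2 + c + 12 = (c - 4)*(c^3 + 3*c^2 - c - 3) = (c - 4)*(c - 1)*(c^2 + 4*c + 3) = (c - 4)*(c - 1)*(c + 3)*(c + 1)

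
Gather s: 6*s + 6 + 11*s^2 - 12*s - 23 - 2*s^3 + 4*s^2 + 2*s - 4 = -2*s^3 + 15*s^2 - 4*s - 21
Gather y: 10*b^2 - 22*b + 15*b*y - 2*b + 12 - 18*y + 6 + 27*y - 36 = 10*b^2 - 24*b + y*(15*b + 9) - 18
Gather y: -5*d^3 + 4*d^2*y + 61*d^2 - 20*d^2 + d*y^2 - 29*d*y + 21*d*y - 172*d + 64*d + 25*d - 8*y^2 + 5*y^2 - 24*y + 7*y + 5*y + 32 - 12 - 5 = -5*d^3 + 41*d^2 - 83*d + y^2*(d - 3) + y*(4*d^2 - 8*d - 12) + 15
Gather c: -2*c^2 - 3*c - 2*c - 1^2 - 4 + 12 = -2*c^2 - 5*c + 7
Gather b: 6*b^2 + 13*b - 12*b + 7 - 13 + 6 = 6*b^2 + b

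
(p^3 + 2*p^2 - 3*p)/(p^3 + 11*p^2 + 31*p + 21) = p*(p - 1)/(p^2 + 8*p + 7)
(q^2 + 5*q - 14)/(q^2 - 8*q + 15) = (q^2 + 5*q - 14)/(q^2 - 8*q + 15)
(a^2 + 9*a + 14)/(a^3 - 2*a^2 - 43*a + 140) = (a + 2)/(a^2 - 9*a + 20)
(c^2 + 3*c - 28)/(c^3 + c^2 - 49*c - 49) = (c - 4)/(c^2 - 6*c - 7)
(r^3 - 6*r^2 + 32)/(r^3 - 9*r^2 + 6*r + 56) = (r - 4)/(r - 7)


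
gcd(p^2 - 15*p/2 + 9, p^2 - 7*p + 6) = p - 6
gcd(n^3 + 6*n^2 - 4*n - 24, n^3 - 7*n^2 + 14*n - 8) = n - 2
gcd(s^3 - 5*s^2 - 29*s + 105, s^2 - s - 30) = s + 5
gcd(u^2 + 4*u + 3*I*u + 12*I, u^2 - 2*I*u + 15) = u + 3*I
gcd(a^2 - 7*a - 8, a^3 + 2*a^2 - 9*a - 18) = 1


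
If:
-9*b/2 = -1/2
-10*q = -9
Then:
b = 1/9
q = 9/10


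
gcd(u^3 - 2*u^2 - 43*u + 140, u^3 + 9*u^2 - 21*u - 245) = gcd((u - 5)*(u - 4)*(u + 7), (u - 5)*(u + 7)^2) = u^2 + 2*u - 35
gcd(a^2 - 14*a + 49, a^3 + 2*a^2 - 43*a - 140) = a - 7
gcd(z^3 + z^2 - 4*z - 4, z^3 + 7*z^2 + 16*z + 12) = z + 2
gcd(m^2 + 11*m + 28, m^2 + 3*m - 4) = m + 4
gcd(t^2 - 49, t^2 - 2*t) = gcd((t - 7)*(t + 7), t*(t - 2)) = 1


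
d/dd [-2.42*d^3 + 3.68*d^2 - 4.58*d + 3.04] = -7.26*d^2 + 7.36*d - 4.58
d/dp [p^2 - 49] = 2*p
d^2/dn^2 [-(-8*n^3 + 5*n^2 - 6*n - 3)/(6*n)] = 8/3 + n^(-3)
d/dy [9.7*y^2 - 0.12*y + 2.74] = 19.4*y - 0.12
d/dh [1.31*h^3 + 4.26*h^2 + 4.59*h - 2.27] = 3.93*h^2 + 8.52*h + 4.59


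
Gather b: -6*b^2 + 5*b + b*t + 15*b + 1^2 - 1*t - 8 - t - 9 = -6*b^2 + b*(t + 20) - 2*t - 16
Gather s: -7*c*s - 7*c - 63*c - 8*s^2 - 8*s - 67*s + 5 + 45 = -70*c - 8*s^2 + s*(-7*c - 75) + 50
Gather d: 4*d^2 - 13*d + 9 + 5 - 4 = 4*d^2 - 13*d + 10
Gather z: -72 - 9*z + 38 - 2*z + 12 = -11*z - 22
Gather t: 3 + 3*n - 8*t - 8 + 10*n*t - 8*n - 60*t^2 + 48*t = -5*n - 60*t^2 + t*(10*n + 40) - 5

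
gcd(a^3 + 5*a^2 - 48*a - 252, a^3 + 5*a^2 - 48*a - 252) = a^3 + 5*a^2 - 48*a - 252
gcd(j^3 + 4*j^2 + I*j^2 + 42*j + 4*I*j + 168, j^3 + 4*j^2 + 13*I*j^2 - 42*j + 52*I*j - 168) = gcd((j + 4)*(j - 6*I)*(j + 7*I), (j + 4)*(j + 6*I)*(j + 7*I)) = j^2 + j*(4 + 7*I) + 28*I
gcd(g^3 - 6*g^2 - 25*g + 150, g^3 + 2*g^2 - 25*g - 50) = g^2 - 25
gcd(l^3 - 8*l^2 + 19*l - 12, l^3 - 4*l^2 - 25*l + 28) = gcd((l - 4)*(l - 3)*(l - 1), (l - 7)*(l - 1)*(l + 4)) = l - 1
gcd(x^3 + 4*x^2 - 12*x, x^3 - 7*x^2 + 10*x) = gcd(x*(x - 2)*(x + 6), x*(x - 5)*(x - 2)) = x^2 - 2*x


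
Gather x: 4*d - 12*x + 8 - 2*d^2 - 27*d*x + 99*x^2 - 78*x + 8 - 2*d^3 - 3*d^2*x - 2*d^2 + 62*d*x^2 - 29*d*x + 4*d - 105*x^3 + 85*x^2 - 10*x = -2*d^3 - 4*d^2 + 8*d - 105*x^3 + x^2*(62*d + 184) + x*(-3*d^2 - 56*d - 100) + 16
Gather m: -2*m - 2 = -2*m - 2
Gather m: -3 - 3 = -6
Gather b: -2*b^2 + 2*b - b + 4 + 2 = -2*b^2 + b + 6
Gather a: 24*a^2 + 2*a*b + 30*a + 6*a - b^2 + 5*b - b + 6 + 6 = 24*a^2 + a*(2*b + 36) - b^2 + 4*b + 12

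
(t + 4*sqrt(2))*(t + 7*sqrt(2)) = t^2 + 11*sqrt(2)*t + 56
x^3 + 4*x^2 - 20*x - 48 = (x - 4)*(x + 2)*(x + 6)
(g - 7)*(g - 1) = g^2 - 8*g + 7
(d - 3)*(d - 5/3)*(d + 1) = d^3 - 11*d^2/3 + d/3 + 5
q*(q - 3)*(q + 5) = q^3 + 2*q^2 - 15*q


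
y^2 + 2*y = y*(y + 2)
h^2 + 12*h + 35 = (h + 5)*(h + 7)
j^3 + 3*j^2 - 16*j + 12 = (j - 2)*(j - 1)*(j + 6)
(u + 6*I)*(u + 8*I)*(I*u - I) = I*u^3 - 14*u^2 - I*u^2 + 14*u - 48*I*u + 48*I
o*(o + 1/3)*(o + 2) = o^3 + 7*o^2/3 + 2*o/3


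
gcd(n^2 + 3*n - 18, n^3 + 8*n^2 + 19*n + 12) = 1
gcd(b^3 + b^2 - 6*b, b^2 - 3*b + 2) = b - 2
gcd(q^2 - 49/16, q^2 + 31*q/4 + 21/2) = q + 7/4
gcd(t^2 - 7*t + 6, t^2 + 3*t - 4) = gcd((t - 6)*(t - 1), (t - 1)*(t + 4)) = t - 1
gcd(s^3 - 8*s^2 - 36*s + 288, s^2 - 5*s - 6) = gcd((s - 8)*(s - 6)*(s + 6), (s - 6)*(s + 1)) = s - 6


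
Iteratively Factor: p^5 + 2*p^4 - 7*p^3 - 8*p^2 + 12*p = (p)*(p^4 + 2*p^3 - 7*p^2 - 8*p + 12) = p*(p + 3)*(p^3 - p^2 - 4*p + 4) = p*(p + 2)*(p + 3)*(p^2 - 3*p + 2) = p*(p - 2)*(p + 2)*(p + 3)*(p - 1)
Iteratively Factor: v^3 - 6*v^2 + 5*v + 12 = (v - 4)*(v^2 - 2*v - 3) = (v - 4)*(v + 1)*(v - 3)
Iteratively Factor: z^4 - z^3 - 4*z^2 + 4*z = (z)*(z^3 - z^2 - 4*z + 4) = z*(z + 2)*(z^2 - 3*z + 2) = z*(z - 1)*(z + 2)*(z - 2)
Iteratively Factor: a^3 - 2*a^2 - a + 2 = (a - 2)*(a^2 - 1) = (a - 2)*(a + 1)*(a - 1)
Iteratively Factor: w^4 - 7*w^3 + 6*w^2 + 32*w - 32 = (w - 4)*(w^3 - 3*w^2 - 6*w + 8) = (w - 4)*(w - 1)*(w^2 - 2*w - 8) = (w - 4)*(w - 1)*(w + 2)*(w - 4)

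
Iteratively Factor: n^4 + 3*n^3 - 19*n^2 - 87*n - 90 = (n + 3)*(n^3 - 19*n - 30) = (n + 2)*(n + 3)*(n^2 - 2*n - 15) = (n - 5)*(n + 2)*(n + 3)*(n + 3)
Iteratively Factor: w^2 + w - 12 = (w - 3)*(w + 4)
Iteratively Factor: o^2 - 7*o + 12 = (o - 3)*(o - 4)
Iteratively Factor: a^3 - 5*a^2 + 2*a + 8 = (a - 4)*(a^2 - a - 2) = (a - 4)*(a - 2)*(a + 1)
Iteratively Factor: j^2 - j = (j - 1)*(j)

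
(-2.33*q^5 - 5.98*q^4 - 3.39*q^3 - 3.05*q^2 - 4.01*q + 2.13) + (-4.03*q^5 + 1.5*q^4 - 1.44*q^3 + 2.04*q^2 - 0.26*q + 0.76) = -6.36*q^5 - 4.48*q^4 - 4.83*q^3 - 1.01*q^2 - 4.27*q + 2.89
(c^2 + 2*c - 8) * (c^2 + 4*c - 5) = c^4 + 6*c^3 - 5*c^2 - 42*c + 40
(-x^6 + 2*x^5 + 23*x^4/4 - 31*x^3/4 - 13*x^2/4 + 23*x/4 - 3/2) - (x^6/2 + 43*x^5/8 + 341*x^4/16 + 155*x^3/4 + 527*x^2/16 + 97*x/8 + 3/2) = -3*x^6/2 - 27*x^5/8 - 249*x^4/16 - 93*x^3/2 - 579*x^2/16 - 51*x/8 - 3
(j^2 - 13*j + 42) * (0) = 0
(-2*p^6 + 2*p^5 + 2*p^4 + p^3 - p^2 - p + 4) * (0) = 0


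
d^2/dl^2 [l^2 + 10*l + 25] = 2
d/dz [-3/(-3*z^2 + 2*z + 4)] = 6*(1 - 3*z)/(-3*z^2 + 2*z + 4)^2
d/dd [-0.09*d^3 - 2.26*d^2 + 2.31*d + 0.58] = -0.27*d^2 - 4.52*d + 2.31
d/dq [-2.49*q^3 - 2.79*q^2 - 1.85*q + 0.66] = -7.47*q^2 - 5.58*q - 1.85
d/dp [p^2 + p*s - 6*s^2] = 2*p + s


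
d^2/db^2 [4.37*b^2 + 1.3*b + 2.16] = 8.74000000000000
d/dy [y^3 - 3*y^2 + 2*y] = 3*y^2 - 6*y + 2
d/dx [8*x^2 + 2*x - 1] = 16*x + 2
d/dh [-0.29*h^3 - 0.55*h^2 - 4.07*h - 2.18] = -0.87*h^2 - 1.1*h - 4.07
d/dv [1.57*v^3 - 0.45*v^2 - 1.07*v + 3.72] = 4.71*v^2 - 0.9*v - 1.07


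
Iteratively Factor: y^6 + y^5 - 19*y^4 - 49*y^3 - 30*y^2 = (y + 2)*(y^5 - y^4 - 17*y^3 - 15*y^2) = y*(y + 2)*(y^4 - y^3 - 17*y^2 - 15*y) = y^2*(y + 2)*(y^3 - y^2 - 17*y - 15) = y^2*(y + 2)*(y + 3)*(y^2 - 4*y - 5) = y^2*(y + 1)*(y + 2)*(y + 3)*(y - 5)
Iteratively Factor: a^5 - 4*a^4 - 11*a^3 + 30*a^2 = (a)*(a^4 - 4*a^3 - 11*a^2 + 30*a) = a*(a - 2)*(a^3 - 2*a^2 - 15*a) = a^2*(a - 2)*(a^2 - 2*a - 15) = a^2*(a - 2)*(a + 3)*(a - 5)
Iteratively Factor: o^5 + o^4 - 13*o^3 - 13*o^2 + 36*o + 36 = (o + 1)*(o^4 - 13*o^2 + 36) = (o + 1)*(o + 3)*(o^3 - 3*o^2 - 4*o + 12) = (o + 1)*(o + 2)*(o + 3)*(o^2 - 5*o + 6) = (o - 3)*(o + 1)*(o + 2)*(o + 3)*(o - 2)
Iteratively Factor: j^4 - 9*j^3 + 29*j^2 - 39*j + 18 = (j - 1)*(j^3 - 8*j^2 + 21*j - 18) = (j - 3)*(j - 1)*(j^2 - 5*j + 6) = (j - 3)^2*(j - 1)*(j - 2)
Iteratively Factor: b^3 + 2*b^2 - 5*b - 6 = (b - 2)*(b^2 + 4*b + 3) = (b - 2)*(b + 3)*(b + 1)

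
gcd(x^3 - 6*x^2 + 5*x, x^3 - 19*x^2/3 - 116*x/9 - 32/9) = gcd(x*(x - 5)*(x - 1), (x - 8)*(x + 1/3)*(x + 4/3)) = 1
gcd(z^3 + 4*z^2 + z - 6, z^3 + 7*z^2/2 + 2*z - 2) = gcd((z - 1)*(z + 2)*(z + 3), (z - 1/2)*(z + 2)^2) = z + 2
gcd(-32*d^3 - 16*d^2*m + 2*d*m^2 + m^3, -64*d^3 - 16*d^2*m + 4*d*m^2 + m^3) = 16*d^2 - m^2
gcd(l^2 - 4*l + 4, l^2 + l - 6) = l - 2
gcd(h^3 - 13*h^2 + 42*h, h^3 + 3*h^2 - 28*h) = h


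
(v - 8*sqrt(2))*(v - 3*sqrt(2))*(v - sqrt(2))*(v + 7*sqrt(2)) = v^4 - 5*sqrt(2)*v^3 - 98*v^2 + 442*sqrt(2)*v - 672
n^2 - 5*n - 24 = (n - 8)*(n + 3)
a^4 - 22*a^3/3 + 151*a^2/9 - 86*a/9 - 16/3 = (a - 3)*(a - 8/3)*(a - 2)*(a + 1/3)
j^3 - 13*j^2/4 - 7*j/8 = j*(j - 7/2)*(j + 1/4)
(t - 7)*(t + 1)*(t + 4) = t^3 - 2*t^2 - 31*t - 28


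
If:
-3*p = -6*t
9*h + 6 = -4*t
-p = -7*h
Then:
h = -6/23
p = -42/23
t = -21/23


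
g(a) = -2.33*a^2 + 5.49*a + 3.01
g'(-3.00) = 19.47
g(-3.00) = -34.43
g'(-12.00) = 61.41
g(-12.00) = -398.39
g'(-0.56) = 8.10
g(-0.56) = -0.80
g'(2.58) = -6.53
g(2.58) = 1.66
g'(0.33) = 3.95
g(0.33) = 4.57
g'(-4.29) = 25.48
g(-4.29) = -63.42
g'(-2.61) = 17.65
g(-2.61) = -27.19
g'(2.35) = -5.46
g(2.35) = 3.04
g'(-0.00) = 5.49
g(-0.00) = 3.01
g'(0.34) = 3.91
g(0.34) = 4.61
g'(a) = 5.49 - 4.66*a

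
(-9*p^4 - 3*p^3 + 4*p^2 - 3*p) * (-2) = 18*p^4 + 6*p^3 - 8*p^2 + 6*p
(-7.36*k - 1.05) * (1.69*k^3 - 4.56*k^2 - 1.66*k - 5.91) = -12.4384*k^4 + 31.7871*k^3 + 17.0056*k^2 + 45.2406*k + 6.2055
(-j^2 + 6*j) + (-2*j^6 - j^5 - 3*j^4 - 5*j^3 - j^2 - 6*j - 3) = -2*j^6 - j^5 - 3*j^4 - 5*j^3 - 2*j^2 - 3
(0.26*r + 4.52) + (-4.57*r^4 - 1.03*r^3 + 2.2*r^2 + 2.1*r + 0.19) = -4.57*r^4 - 1.03*r^3 + 2.2*r^2 + 2.36*r + 4.71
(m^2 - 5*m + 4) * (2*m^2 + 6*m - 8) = 2*m^4 - 4*m^3 - 30*m^2 + 64*m - 32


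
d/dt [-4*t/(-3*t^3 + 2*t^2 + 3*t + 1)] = 4*(-6*t^3 + 2*t^2 - 1)/(9*t^6 - 12*t^5 - 14*t^4 + 6*t^3 + 13*t^2 + 6*t + 1)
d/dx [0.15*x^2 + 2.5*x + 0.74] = 0.3*x + 2.5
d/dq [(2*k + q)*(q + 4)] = 2*k + 2*q + 4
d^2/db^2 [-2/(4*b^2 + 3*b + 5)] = 4*(16*b^2 + 12*b - (8*b + 3)^2 + 20)/(4*b^2 + 3*b + 5)^3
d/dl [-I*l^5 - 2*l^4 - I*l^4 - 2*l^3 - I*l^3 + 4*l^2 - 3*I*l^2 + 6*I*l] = -5*I*l^4 - 4*l^3*(2 + I) - 3*l^2*(2 + I) + 2*l*(4 - 3*I) + 6*I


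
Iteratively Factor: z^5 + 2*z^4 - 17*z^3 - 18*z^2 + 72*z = (z)*(z^4 + 2*z^3 - 17*z^2 - 18*z + 72) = z*(z - 3)*(z^3 + 5*z^2 - 2*z - 24) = z*(z - 3)*(z + 4)*(z^2 + z - 6) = z*(z - 3)*(z + 3)*(z + 4)*(z - 2)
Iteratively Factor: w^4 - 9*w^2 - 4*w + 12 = (w - 1)*(w^3 + w^2 - 8*w - 12) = (w - 3)*(w - 1)*(w^2 + 4*w + 4) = (w - 3)*(w - 1)*(w + 2)*(w + 2)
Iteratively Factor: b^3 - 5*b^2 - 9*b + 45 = (b - 5)*(b^2 - 9) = (b - 5)*(b + 3)*(b - 3)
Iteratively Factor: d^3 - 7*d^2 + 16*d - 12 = (d - 3)*(d^2 - 4*d + 4) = (d - 3)*(d - 2)*(d - 2)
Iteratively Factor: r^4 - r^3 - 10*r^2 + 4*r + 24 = (r - 3)*(r^3 + 2*r^2 - 4*r - 8) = (r - 3)*(r + 2)*(r^2 - 4) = (r - 3)*(r - 2)*(r + 2)*(r + 2)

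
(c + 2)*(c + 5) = c^2 + 7*c + 10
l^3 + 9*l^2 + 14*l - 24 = (l - 1)*(l + 4)*(l + 6)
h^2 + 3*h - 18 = (h - 3)*(h + 6)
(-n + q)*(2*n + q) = -2*n^2 + n*q + q^2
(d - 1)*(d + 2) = d^2 + d - 2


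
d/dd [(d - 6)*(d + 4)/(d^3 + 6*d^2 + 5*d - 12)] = (-d^2 + 12*d + 9)/(d^4 + 4*d^3 - 2*d^2 - 12*d + 9)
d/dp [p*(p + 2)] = 2*p + 2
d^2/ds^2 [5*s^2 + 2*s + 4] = 10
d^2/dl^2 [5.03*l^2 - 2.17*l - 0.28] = 10.0600000000000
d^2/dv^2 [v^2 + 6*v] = 2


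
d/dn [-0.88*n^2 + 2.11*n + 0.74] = 2.11 - 1.76*n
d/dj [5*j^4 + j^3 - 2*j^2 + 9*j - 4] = 20*j^3 + 3*j^2 - 4*j + 9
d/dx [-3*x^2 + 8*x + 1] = 8 - 6*x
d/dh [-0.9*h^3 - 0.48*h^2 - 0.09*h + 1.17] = -2.7*h^2 - 0.96*h - 0.09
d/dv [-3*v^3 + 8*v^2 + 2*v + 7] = -9*v^2 + 16*v + 2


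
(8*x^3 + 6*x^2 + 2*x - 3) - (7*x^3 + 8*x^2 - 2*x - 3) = x^3 - 2*x^2 + 4*x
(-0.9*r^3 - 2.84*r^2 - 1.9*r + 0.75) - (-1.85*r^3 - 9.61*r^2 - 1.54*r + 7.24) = 0.95*r^3 + 6.77*r^2 - 0.36*r - 6.49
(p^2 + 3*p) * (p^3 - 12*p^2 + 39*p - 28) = p^5 - 9*p^4 + 3*p^3 + 89*p^2 - 84*p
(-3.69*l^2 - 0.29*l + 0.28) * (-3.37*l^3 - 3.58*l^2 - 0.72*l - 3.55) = 12.4353*l^5 + 14.1875*l^4 + 2.7514*l^3 + 12.3059*l^2 + 0.8279*l - 0.994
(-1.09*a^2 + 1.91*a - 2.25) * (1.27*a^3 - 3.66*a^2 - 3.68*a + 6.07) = -1.3843*a^5 + 6.4151*a^4 - 5.8369*a^3 - 5.4101*a^2 + 19.8737*a - 13.6575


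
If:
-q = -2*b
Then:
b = q/2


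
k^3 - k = k*(k - 1)*(k + 1)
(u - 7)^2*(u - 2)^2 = u^4 - 18*u^3 + 109*u^2 - 252*u + 196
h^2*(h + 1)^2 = h^4 + 2*h^3 + h^2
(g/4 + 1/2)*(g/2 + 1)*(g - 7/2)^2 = g^4/8 - 3*g^3/8 - 47*g^2/32 + 21*g/8 + 49/8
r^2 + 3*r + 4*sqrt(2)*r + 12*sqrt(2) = (r + 3)*(r + 4*sqrt(2))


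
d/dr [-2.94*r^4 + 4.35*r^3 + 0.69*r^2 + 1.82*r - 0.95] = -11.76*r^3 + 13.05*r^2 + 1.38*r + 1.82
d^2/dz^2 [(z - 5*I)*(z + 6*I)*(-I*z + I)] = 2*I*(-3*z + 1 - I)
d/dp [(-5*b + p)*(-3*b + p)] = -8*b + 2*p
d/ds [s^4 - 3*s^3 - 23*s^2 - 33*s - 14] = 4*s^3 - 9*s^2 - 46*s - 33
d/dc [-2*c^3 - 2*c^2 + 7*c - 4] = -6*c^2 - 4*c + 7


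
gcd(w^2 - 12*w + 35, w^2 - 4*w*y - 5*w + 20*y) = w - 5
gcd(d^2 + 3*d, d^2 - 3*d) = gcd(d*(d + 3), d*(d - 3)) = d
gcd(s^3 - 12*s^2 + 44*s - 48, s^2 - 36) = s - 6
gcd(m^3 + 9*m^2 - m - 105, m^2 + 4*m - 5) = m + 5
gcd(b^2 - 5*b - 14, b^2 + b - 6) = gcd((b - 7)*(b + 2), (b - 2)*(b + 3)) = 1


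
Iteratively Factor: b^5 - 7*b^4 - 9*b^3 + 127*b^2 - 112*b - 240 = (b - 3)*(b^4 - 4*b^3 - 21*b^2 + 64*b + 80) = (b - 3)*(b + 4)*(b^3 - 8*b^2 + 11*b + 20) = (b - 3)*(b + 1)*(b + 4)*(b^2 - 9*b + 20) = (b - 4)*(b - 3)*(b + 1)*(b + 4)*(b - 5)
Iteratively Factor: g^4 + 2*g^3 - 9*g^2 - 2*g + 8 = (g - 1)*(g^3 + 3*g^2 - 6*g - 8) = (g - 1)*(g + 4)*(g^2 - g - 2) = (g - 1)*(g + 1)*(g + 4)*(g - 2)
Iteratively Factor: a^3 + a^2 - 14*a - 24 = (a + 3)*(a^2 - 2*a - 8) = (a - 4)*(a + 3)*(a + 2)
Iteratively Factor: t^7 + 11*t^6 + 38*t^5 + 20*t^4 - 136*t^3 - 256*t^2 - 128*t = (t)*(t^6 + 11*t^5 + 38*t^4 + 20*t^3 - 136*t^2 - 256*t - 128) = t*(t + 2)*(t^5 + 9*t^4 + 20*t^3 - 20*t^2 - 96*t - 64) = t*(t + 2)*(t + 4)*(t^4 + 5*t^3 - 20*t - 16) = t*(t + 2)^2*(t + 4)*(t^3 + 3*t^2 - 6*t - 8) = t*(t - 2)*(t + 2)^2*(t + 4)*(t^2 + 5*t + 4) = t*(t - 2)*(t + 2)^2*(t + 4)^2*(t + 1)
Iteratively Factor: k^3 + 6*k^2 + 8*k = (k + 4)*(k^2 + 2*k) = (k + 2)*(k + 4)*(k)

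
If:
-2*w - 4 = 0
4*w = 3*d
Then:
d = -8/3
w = -2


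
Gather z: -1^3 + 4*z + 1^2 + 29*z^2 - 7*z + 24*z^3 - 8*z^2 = 24*z^3 + 21*z^2 - 3*z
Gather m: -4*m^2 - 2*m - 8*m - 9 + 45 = -4*m^2 - 10*m + 36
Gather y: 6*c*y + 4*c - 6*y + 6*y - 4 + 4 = 6*c*y + 4*c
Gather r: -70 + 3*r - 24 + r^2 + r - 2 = r^2 + 4*r - 96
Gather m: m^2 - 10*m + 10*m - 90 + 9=m^2 - 81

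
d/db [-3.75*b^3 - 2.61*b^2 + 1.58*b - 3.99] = -11.25*b^2 - 5.22*b + 1.58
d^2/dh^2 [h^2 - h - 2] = 2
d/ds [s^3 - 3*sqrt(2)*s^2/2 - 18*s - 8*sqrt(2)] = 3*s^2 - 3*sqrt(2)*s - 18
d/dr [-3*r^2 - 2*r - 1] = -6*r - 2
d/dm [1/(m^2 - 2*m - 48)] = 2*(1 - m)/(-m^2 + 2*m + 48)^2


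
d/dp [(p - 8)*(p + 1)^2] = 3*(p - 5)*(p + 1)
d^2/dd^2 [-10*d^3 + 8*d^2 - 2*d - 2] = 16 - 60*d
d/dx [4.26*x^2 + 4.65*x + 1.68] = 8.52*x + 4.65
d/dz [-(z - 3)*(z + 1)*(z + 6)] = -3*z^2 - 8*z + 15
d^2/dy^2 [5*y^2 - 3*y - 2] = 10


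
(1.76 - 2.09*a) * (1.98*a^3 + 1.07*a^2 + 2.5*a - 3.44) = -4.1382*a^4 + 1.2485*a^3 - 3.3418*a^2 + 11.5896*a - 6.0544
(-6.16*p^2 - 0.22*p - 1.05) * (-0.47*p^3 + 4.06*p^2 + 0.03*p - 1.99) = 2.8952*p^5 - 24.9062*p^4 - 0.5845*p^3 + 7.9888*p^2 + 0.4063*p + 2.0895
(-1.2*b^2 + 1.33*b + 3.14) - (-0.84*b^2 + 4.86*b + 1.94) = -0.36*b^2 - 3.53*b + 1.2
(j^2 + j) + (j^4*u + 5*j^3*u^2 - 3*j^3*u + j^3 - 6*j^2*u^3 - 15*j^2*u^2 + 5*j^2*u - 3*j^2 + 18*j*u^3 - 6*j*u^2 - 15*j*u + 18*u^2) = j^4*u + 5*j^3*u^2 - 3*j^3*u + j^3 - 6*j^2*u^3 - 15*j^2*u^2 + 5*j^2*u - 2*j^2 + 18*j*u^3 - 6*j*u^2 - 15*j*u + j + 18*u^2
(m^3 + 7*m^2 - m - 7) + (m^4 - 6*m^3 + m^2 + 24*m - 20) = m^4 - 5*m^3 + 8*m^2 + 23*m - 27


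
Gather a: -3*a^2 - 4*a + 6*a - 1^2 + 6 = -3*a^2 + 2*a + 5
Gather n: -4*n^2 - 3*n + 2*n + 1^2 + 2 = -4*n^2 - n + 3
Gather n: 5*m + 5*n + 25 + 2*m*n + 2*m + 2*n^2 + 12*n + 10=7*m + 2*n^2 + n*(2*m + 17) + 35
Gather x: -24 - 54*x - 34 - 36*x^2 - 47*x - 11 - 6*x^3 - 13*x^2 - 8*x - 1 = -6*x^3 - 49*x^2 - 109*x - 70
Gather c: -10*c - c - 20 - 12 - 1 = -11*c - 33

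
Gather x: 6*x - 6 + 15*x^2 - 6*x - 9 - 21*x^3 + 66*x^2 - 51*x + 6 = -21*x^3 + 81*x^2 - 51*x - 9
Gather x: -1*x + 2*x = x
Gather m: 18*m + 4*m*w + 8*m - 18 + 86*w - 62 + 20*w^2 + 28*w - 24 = m*(4*w + 26) + 20*w^2 + 114*w - 104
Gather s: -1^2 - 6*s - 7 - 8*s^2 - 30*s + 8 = -8*s^2 - 36*s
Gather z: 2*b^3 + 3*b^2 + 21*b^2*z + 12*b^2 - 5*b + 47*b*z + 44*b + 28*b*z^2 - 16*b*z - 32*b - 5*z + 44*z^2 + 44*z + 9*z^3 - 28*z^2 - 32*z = 2*b^3 + 15*b^2 + 7*b + 9*z^3 + z^2*(28*b + 16) + z*(21*b^2 + 31*b + 7)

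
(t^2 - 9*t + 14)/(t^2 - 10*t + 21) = (t - 2)/(t - 3)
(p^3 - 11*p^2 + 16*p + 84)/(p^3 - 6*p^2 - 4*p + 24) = (p - 7)/(p - 2)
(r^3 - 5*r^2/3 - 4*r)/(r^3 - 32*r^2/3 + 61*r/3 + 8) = r*(3*r + 4)/(3*r^2 - 23*r - 8)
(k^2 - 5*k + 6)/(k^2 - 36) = (k^2 - 5*k + 6)/(k^2 - 36)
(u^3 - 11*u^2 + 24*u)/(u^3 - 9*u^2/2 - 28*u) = 2*(u - 3)/(2*u + 7)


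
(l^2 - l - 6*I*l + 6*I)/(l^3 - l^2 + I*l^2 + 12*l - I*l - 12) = (l - 6*I)/(l^2 + I*l + 12)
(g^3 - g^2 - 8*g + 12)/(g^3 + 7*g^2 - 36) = (g - 2)/(g + 6)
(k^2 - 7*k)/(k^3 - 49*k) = 1/(k + 7)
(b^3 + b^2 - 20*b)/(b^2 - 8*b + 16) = b*(b + 5)/(b - 4)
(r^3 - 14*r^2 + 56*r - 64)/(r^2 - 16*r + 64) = (r^2 - 6*r + 8)/(r - 8)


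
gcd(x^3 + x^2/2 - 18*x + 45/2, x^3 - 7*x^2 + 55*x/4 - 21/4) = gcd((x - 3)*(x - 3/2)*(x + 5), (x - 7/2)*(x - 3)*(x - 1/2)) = x - 3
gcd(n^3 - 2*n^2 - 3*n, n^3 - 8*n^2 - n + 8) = n + 1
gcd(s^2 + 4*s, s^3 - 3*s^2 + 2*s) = s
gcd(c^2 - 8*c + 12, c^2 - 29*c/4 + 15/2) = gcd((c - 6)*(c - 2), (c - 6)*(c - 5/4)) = c - 6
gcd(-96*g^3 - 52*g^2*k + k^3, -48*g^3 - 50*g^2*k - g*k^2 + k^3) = 48*g^2 + 2*g*k - k^2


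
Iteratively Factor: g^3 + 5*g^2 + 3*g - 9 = (g + 3)*(g^2 + 2*g - 3) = (g - 1)*(g + 3)*(g + 3)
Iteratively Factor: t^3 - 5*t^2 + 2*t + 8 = (t - 2)*(t^2 - 3*t - 4) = (t - 2)*(t + 1)*(t - 4)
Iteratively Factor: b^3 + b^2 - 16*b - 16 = (b + 1)*(b^2 - 16) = (b - 4)*(b + 1)*(b + 4)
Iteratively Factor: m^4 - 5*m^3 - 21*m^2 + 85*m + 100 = (m + 4)*(m^3 - 9*m^2 + 15*m + 25) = (m - 5)*(m + 4)*(m^2 - 4*m - 5) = (m - 5)*(m + 1)*(m + 4)*(m - 5)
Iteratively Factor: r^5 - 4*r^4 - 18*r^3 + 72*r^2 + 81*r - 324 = (r - 4)*(r^4 - 18*r^2 + 81) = (r - 4)*(r + 3)*(r^3 - 3*r^2 - 9*r + 27) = (r - 4)*(r - 3)*(r + 3)*(r^2 - 9) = (r - 4)*(r - 3)*(r + 3)^2*(r - 3)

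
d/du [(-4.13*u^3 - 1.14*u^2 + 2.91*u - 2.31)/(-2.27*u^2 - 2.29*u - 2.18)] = (9.3751*u^4 + 18.9154*u^3 + 36.2265*u^2 - 5.517*u - 11.6337)/(5.1529*u^4 + 10.3966*u^3 + 15.1413*u^2 + 9.9844*u + 4.7524)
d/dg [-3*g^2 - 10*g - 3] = -6*g - 10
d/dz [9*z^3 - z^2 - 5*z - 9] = 27*z^2 - 2*z - 5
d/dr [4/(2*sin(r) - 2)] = -2*cos(r)/(sin(r) - 1)^2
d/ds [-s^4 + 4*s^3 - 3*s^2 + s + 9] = -4*s^3 + 12*s^2 - 6*s + 1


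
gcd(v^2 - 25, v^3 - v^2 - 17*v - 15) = v - 5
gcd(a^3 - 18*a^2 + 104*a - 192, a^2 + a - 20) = a - 4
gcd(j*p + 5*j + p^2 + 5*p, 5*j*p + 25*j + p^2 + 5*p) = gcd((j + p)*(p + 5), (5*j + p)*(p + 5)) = p + 5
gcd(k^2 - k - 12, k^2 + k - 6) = k + 3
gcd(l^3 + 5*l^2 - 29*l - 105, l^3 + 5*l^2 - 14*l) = l + 7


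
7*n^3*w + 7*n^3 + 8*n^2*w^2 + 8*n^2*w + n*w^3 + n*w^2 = (n + w)*(7*n + w)*(n*w + n)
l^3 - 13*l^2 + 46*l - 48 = (l - 8)*(l - 3)*(l - 2)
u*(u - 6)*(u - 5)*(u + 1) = u^4 - 10*u^3 + 19*u^2 + 30*u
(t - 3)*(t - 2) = t^2 - 5*t + 6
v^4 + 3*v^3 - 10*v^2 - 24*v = v*(v - 3)*(v + 2)*(v + 4)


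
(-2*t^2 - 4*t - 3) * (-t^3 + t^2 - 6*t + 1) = 2*t^5 + 2*t^4 + 11*t^3 + 19*t^2 + 14*t - 3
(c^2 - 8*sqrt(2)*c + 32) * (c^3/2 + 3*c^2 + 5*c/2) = c^5/2 - 4*sqrt(2)*c^4 + 3*c^4 - 24*sqrt(2)*c^3 + 37*c^3/2 - 20*sqrt(2)*c^2 + 96*c^2 + 80*c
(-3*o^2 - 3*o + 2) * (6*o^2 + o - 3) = -18*o^4 - 21*o^3 + 18*o^2 + 11*o - 6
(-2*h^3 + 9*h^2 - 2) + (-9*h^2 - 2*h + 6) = -2*h^3 - 2*h + 4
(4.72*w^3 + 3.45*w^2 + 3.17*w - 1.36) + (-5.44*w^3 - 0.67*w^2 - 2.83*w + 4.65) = -0.720000000000001*w^3 + 2.78*w^2 + 0.34*w + 3.29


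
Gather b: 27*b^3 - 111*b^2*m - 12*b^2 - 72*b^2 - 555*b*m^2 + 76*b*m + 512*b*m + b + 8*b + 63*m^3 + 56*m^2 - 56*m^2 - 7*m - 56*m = 27*b^3 + b^2*(-111*m - 84) + b*(-555*m^2 + 588*m + 9) + 63*m^3 - 63*m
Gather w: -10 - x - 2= -x - 12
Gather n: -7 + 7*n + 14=7*n + 7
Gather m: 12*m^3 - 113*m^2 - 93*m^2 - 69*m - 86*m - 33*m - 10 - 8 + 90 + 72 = 12*m^3 - 206*m^2 - 188*m + 144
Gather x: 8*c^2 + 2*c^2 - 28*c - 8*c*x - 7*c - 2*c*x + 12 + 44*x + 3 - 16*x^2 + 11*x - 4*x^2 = 10*c^2 - 35*c - 20*x^2 + x*(55 - 10*c) + 15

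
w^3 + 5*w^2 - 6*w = w*(w - 1)*(w + 6)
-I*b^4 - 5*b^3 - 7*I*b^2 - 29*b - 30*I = (b - 5*I)*(b - 3*I)*(b + 2*I)*(-I*b + 1)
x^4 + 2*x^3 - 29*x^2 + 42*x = x*(x - 3)*(x - 2)*(x + 7)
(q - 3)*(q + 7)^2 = q^3 + 11*q^2 + 7*q - 147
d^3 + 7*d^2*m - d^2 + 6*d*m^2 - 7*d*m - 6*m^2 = (d - 1)*(d + m)*(d + 6*m)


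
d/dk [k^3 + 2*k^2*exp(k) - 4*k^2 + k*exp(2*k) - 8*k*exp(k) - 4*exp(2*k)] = 2*k^2*exp(k) + 3*k^2 + 2*k*exp(2*k) - 4*k*exp(k) - 8*k - 7*exp(2*k) - 8*exp(k)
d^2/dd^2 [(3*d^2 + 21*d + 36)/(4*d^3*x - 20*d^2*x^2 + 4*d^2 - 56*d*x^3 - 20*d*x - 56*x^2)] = 3*(((2*d + 7)*(-3*d^2*x + 10*d*x^2 - 2*d + 14*x^3 + 5*x) - (d^2 + 7*d + 12)*(3*d*x - 5*x^2 + 1))*(-d^3*x + 5*d^2*x^2 - d^2 + 14*d*x^3 + 5*d*x + 14*x^2) - (d^2 + 7*d + 12)*(-3*d^2*x + 10*d*x^2 - 2*d + 14*x^3 + 5*x)^2 - (-d^3*x + 5*d^2*x^2 - d^2 + 14*d*x^3 + 5*d*x + 14*x^2)^2)/(2*(-d^3*x + 5*d^2*x^2 - d^2 + 14*d*x^3 + 5*d*x + 14*x^2)^3)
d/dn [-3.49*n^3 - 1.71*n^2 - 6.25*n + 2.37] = -10.47*n^2 - 3.42*n - 6.25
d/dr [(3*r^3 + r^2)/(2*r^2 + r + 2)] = r*(-r*(3*r + 1)*(4*r + 1) + (9*r + 2)*(2*r^2 + r + 2))/(2*r^2 + r + 2)^2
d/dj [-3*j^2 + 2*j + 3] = 2 - 6*j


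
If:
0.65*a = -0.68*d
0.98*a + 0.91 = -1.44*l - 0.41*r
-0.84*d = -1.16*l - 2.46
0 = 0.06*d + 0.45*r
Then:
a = 60.39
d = -57.72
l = -43.92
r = 7.70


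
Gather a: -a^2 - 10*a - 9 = -a^2 - 10*a - 9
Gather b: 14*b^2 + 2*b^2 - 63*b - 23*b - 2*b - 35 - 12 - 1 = 16*b^2 - 88*b - 48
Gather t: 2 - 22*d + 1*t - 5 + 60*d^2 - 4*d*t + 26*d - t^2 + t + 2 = 60*d^2 + 4*d - t^2 + t*(2 - 4*d) - 1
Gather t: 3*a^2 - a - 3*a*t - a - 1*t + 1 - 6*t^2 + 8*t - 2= 3*a^2 - 2*a - 6*t^2 + t*(7 - 3*a) - 1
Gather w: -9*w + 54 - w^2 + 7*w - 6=-w^2 - 2*w + 48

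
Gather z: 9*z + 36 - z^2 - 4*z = -z^2 + 5*z + 36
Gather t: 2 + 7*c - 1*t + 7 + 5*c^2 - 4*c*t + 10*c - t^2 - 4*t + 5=5*c^2 + 17*c - t^2 + t*(-4*c - 5) + 14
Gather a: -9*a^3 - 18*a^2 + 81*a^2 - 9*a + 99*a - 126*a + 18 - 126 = -9*a^3 + 63*a^2 - 36*a - 108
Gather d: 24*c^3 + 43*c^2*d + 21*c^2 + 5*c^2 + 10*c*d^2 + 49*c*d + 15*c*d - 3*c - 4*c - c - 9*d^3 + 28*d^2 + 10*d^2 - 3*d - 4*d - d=24*c^3 + 26*c^2 - 8*c - 9*d^3 + d^2*(10*c + 38) + d*(43*c^2 + 64*c - 8)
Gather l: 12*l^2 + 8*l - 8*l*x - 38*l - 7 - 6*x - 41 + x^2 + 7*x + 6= 12*l^2 + l*(-8*x - 30) + x^2 + x - 42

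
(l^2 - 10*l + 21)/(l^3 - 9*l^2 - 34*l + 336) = (l - 3)/(l^2 - 2*l - 48)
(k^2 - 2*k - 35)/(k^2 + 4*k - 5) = (k - 7)/(k - 1)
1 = 1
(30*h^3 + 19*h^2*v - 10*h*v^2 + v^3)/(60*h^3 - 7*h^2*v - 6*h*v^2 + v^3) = (-6*h^2 - 5*h*v + v^2)/(-12*h^2 - h*v + v^2)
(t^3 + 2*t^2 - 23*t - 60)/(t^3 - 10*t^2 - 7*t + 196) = (t^2 - 2*t - 15)/(t^2 - 14*t + 49)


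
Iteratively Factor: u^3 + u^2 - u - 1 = (u - 1)*(u^2 + 2*u + 1) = (u - 1)*(u + 1)*(u + 1)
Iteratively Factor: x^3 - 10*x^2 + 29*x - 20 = (x - 1)*(x^2 - 9*x + 20) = (x - 4)*(x - 1)*(x - 5)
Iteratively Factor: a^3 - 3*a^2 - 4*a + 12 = (a - 2)*(a^2 - a - 6) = (a - 3)*(a - 2)*(a + 2)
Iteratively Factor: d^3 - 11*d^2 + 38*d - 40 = (d - 4)*(d^2 - 7*d + 10) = (d - 5)*(d - 4)*(d - 2)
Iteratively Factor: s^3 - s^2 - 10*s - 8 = (s + 2)*(s^2 - 3*s - 4) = (s - 4)*(s + 2)*(s + 1)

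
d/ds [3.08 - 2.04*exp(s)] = -2.04*exp(s)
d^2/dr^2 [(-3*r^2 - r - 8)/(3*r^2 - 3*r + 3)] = 2*(-4*r^3 - 15*r^2 + 27*r - 4)/(3*(r^6 - 3*r^5 + 6*r^4 - 7*r^3 + 6*r^2 - 3*r + 1))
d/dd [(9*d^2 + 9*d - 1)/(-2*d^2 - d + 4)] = (9*d^2 + 68*d + 35)/(4*d^4 + 4*d^3 - 15*d^2 - 8*d + 16)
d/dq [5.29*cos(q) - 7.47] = -5.29*sin(q)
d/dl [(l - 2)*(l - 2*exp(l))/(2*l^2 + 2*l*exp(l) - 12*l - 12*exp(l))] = (-(l - 2)*(l - 2*exp(l))*(l*exp(l) + 2*l - 5*exp(l) - 6) + (l - (l - 2)*(2*exp(l) - 1) - 2*exp(l))*(l^2 + l*exp(l) - 6*l - 6*exp(l)))/(2*(l^2 + l*exp(l) - 6*l - 6*exp(l))^2)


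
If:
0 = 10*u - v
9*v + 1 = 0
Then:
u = -1/90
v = -1/9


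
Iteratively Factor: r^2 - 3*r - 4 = (r - 4)*(r + 1)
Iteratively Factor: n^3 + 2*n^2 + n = (n)*(n^2 + 2*n + 1) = n*(n + 1)*(n + 1)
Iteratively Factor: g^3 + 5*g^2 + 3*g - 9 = (g + 3)*(g^2 + 2*g - 3) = (g - 1)*(g + 3)*(g + 3)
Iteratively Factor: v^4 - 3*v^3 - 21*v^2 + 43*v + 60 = (v + 4)*(v^3 - 7*v^2 + 7*v + 15) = (v + 1)*(v + 4)*(v^2 - 8*v + 15) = (v - 5)*(v + 1)*(v + 4)*(v - 3)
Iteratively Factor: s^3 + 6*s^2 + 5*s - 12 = (s + 4)*(s^2 + 2*s - 3) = (s + 3)*(s + 4)*(s - 1)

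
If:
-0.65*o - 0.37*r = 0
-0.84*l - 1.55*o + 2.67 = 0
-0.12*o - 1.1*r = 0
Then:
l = 3.18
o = 0.00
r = 0.00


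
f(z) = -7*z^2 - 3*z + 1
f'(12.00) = -171.00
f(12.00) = -1043.00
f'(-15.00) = 207.00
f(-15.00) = -1529.00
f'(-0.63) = 5.82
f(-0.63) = 0.11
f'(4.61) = -67.54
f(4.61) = -161.59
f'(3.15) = -47.10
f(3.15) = -77.91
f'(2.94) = -44.16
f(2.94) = -68.33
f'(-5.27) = 70.78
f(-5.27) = -177.60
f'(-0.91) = 9.74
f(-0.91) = -2.07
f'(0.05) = -3.70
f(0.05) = 0.83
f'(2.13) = -32.82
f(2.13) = -37.15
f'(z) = -14*z - 3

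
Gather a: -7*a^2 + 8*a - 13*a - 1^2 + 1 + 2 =-7*a^2 - 5*a + 2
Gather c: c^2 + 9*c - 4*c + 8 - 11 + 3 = c^2 + 5*c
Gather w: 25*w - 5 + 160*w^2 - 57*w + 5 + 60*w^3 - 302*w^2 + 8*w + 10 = 60*w^3 - 142*w^2 - 24*w + 10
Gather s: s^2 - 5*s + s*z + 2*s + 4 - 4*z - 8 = s^2 + s*(z - 3) - 4*z - 4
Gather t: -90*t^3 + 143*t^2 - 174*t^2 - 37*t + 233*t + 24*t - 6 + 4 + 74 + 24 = -90*t^3 - 31*t^2 + 220*t + 96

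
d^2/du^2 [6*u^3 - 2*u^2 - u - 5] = 36*u - 4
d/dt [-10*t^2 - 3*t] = -20*t - 3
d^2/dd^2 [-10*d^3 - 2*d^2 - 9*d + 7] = -60*d - 4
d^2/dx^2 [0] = 0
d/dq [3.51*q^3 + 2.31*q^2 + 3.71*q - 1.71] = 10.53*q^2 + 4.62*q + 3.71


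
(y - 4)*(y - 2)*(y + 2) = y^3 - 4*y^2 - 4*y + 16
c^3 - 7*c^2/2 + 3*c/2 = c*(c - 3)*(c - 1/2)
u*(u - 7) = u^2 - 7*u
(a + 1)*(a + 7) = a^2 + 8*a + 7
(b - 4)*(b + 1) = b^2 - 3*b - 4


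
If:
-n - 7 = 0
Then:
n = -7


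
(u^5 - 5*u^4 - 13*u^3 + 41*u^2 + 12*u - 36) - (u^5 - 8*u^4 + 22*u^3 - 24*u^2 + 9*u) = 3*u^4 - 35*u^3 + 65*u^2 + 3*u - 36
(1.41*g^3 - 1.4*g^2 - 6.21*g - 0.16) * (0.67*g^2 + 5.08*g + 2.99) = 0.9447*g^5 + 6.2248*g^4 - 7.0568*g^3 - 35.84*g^2 - 19.3807*g - 0.4784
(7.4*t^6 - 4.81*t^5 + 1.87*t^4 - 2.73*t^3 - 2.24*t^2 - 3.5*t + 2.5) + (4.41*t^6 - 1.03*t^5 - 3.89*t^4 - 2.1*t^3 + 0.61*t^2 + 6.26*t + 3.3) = 11.81*t^6 - 5.84*t^5 - 2.02*t^4 - 4.83*t^3 - 1.63*t^2 + 2.76*t + 5.8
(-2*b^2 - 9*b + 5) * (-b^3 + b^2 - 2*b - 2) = 2*b^5 + 7*b^4 - 10*b^3 + 27*b^2 + 8*b - 10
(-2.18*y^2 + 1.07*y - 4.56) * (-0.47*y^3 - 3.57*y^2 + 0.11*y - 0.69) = 1.0246*y^5 + 7.2797*y^4 - 1.9165*y^3 + 17.9011*y^2 - 1.2399*y + 3.1464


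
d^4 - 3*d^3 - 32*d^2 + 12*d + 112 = (d - 7)*(d - 2)*(d + 2)*(d + 4)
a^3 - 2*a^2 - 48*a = a*(a - 8)*(a + 6)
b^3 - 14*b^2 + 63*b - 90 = (b - 6)*(b - 5)*(b - 3)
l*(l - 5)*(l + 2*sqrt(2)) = l^3 - 5*l^2 + 2*sqrt(2)*l^2 - 10*sqrt(2)*l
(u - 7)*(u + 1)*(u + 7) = u^3 + u^2 - 49*u - 49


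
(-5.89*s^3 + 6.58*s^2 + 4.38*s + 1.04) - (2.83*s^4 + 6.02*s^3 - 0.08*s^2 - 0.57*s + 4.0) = -2.83*s^4 - 11.91*s^3 + 6.66*s^2 + 4.95*s - 2.96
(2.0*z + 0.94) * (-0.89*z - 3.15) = -1.78*z^2 - 7.1366*z - 2.961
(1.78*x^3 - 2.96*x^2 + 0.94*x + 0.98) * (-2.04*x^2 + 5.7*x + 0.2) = -3.6312*x^5 + 16.1844*x^4 - 18.4336*x^3 + 2.7668*x^2 + 5.774*x + 0.196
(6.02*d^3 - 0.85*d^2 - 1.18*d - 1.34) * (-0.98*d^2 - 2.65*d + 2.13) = -5.8996*d^5 - 15.12*d^4 + 16.2315*d^3 + 2.6297*d^2 + 1.0376*d - 2.8542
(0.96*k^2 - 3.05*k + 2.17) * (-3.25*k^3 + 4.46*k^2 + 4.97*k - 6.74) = -3.12*k^5 + 14.1941*k^4 - 15.8843*k^3 - 11.9507*k^2 + 31.3419*k - 14.6258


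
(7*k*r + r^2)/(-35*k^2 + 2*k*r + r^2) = r/(-5*k + r)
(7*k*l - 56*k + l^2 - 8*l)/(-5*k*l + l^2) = (-7*k*l + 56*k - l^2 + 8*l)/(l*(5*k - l))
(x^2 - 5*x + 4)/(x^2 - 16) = (x - 1)/(x + 4)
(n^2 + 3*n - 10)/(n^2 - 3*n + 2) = (n + 5)/(n - 1)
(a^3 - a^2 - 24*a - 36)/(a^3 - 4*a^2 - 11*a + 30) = (a^2 - 4*a - 12)/(a^2 - 7*a + 10)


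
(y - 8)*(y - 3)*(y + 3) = y^3 - 8*y^2 - 9*y + 72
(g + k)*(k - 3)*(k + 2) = g*k^2 - g*k - 6*g + k^3 - k^2 - 6*k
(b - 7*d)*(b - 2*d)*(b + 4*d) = b^3 - 5*b^2*d - 22*b*d^2 + 56*d^3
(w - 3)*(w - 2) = w^2 - 5*w + 6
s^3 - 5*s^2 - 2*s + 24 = (s - 4)*(s - 3)*(s + 2)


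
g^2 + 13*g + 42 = (g + 6)*(g + 7)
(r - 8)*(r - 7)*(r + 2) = r^3 - 13*r^2 + 26*r + 112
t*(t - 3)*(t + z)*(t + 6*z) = t^4 + 7*t^3*z - 3*t^3 + 6*t^2*z^2 - 21*t^2*z - 18*t*z^2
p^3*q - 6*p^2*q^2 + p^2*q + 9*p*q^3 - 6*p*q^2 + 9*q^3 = (p - 3*q)^2*(p*q + q)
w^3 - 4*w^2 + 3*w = w*(w - 3)*(w - 1)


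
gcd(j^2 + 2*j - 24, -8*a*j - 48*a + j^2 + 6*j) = j + 6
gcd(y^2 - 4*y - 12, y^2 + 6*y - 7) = 1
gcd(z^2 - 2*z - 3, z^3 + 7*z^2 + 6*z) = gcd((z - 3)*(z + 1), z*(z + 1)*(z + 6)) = z + 1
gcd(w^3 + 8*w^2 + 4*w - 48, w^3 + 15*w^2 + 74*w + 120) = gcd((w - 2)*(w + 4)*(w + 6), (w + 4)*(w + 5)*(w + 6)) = w^2 + 10*w + 24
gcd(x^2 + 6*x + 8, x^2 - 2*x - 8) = x + 2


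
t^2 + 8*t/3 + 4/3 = (t + 2/3)*(t + 2)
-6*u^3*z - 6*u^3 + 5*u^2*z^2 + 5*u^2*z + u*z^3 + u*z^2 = (-u + z)*(6*u + z)*(u*z + u)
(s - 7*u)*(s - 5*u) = s^2 - 12*s*u + 35*u^2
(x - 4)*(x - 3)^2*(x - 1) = x^4 - 11*x^3 + 43*x^2 - 69*x + 36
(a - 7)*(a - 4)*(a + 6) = a^3 - 5*a^2 - 38*a + 168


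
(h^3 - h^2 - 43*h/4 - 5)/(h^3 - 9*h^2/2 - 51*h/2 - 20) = (h^2 - 7*h/2 - 2)/(h^2 - 7*h - 8)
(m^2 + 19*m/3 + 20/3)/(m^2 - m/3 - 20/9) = 3*(m + 5)/(3*m - 5)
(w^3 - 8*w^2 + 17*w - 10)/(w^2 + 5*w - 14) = (w^2 - 6*w + 5)/(w + 7)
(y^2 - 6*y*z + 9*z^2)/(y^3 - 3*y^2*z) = (y - 3*z)/y^2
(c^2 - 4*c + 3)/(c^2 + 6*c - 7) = (c - 3)/(c + 7)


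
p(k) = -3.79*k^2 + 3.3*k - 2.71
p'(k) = 3.3 - 7.58*k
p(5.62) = -103.87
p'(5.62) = -39.30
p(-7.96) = -269.12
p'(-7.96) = 63.64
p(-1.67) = -18.79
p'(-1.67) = 15.96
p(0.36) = -2.01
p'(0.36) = 0.57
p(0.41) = -1.99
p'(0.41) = 0.19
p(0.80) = -2.50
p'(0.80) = -2.76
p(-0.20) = -3.52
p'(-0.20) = 4.82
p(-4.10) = -79.95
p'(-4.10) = 34.38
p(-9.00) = -339.40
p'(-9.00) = 71.52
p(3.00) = -26.92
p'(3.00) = -19.44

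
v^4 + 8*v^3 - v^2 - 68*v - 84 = (v - 3)*(v + 2)^2*(v + 7)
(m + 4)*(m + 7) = m^2 + 11*m + 28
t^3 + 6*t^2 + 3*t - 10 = (t - 1)*(t + 2)*(t + 5)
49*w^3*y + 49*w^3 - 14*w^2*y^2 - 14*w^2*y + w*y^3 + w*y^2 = (-7*w + y)^2*(w*y + w)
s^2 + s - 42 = (s - 6)*(s + 7)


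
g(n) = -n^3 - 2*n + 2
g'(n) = -3*n^2 - 2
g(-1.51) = 8.46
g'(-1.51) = -8.84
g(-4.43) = 97.80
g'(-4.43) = -60.87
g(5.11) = -141.65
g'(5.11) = -80.34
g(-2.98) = 34.42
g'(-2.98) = -28.64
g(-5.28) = 159.76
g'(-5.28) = -85.64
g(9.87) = -979.24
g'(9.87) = -294.25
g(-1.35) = 7.16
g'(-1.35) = -7.47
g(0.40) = 1.14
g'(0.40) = -2.48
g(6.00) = -226.00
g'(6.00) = -110.00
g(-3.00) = 35.00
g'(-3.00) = -29.00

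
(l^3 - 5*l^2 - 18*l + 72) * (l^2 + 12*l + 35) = l^5 + 7*l^4 - 43*l^3 - 319*l^2 + 234*l + 2520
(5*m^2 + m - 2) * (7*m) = 35*m^3 + 7*m^2 - 14*m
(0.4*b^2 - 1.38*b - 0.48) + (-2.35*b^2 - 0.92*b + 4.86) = -1.95*b^2 - 2.3*b + 4.38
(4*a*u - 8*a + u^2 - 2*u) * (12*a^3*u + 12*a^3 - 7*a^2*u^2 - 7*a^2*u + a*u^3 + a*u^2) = 48*a^4*u^2 - 48*a^4*u - 96*a^4 - 16*a^3*u^3 + 16*a^3*u^2 + 32*a^3*u - 3*a^2*u^4 + 3*a^2*u^3 + 6*a^2*u^2 + a*u^5 - a*u^4 - 2*a*u^3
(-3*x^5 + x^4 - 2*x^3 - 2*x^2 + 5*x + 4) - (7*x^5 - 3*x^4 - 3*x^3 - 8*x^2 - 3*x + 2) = -10*x^5 + 4*x^4 + x^3 + 6*x^2 + 8*x + 2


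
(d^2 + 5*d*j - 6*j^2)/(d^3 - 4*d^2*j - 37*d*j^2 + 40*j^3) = (d + 6*j)/(d^2 - 3*d*j - 40*j^2)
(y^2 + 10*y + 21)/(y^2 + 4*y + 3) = (y + 7)/(y + 1)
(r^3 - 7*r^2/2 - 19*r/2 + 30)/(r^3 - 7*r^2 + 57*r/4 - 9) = 2*(2*r^2 + r - 15)/(4*r^2 - 12*r + 9)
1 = 1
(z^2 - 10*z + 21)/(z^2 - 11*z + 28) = (z - 3)/(z - 4)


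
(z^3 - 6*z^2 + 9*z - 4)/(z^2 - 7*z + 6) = (z^2 - 5*z + 4)/(z - 6)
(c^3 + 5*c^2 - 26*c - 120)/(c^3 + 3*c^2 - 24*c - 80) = (c + 6)/(c + 4)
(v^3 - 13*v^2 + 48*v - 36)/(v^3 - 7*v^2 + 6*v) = (v - 6)/v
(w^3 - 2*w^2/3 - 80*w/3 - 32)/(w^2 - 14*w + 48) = (3*w^2 + 16*w + 16)/(3*(w - 8))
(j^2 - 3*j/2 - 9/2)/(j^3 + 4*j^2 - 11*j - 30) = (j + 3/2)/(j^2 + 7*j + 10)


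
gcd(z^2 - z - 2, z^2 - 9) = 1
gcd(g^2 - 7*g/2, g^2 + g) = g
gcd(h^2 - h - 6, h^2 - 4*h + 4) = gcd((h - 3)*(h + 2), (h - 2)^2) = 1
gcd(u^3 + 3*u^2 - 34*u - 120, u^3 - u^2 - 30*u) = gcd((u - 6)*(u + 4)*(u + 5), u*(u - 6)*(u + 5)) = u^2 - u - 30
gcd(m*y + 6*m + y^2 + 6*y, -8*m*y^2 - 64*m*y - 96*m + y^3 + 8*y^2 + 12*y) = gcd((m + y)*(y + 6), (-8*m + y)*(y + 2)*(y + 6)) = y + 6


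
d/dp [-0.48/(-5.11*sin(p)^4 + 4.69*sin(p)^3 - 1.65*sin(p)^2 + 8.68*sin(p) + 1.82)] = (-9.8112*sin(p)^3 + 6.7536*sin(p)^2 - 1.584*sin(p) + 4.1664)*cos(p)/(-5.11*sin(p)^4 + 4.69*sin(p)^3 - 1.65*sin(p)^2 + 8.68*sin(p) + 1.82)^2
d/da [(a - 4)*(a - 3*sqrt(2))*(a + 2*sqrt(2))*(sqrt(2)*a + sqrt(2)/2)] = 4*sqrt(2)*a^3 - 21*sqrt(2)*a^2/2 - 6*a^2 - 28*sqrt(2)*a + 14*a + 4 + 42*sqrt(2)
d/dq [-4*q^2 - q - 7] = -8*q - 1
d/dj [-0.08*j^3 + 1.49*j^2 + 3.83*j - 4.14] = -0.24*j^2 + 2.98*j + 3.83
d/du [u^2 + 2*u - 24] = 2*u + 2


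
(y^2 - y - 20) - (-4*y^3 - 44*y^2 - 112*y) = 4*y^3 + 45*y^2 + 111*y - 20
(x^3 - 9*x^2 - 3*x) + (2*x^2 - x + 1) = x^3 - 7*x^2 - 4*x + 1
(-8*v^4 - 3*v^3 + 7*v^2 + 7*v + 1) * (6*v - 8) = -48*v^5 + 46*v^4 + 66*v^3 - 14*v^2 - 50*v - 8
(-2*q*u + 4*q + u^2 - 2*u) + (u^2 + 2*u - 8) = -2*q*u + 4*q + 2*u^2 - 8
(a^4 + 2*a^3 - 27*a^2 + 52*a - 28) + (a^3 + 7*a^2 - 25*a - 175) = a^4 + 3*a^3 - 20*a^2 + 27*a - 203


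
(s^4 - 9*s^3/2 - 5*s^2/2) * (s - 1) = s^5 - 11*s^4/2 + 2*s^3 + 5*s^2/2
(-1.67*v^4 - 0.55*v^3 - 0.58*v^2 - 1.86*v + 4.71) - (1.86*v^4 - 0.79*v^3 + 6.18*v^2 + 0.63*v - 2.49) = -3.53*v^4 + 0.24*v^3 - 6.76*v^2 - 2.49*v + 7.2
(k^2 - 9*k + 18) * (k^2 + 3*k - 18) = k^4 - 6*k^3 - 27*k^2 + 216*k - 324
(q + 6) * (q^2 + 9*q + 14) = q^3 + 15*q^2 + 68*q + 84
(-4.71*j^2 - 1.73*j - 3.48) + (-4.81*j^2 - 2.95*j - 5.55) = -9.52*j^2 - 4.68*j - 9.03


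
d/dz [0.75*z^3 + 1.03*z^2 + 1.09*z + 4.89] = 2.25*z^2 + 2.06*z + 1.09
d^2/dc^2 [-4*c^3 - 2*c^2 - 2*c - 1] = -24*c - 4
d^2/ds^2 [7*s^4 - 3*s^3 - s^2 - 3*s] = 84*s^2 - 18*s - 2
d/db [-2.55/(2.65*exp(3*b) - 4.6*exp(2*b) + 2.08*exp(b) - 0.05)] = (20.2725*exp(2*b) - 23.46*exp(b) + 5.304)*exp(b)/(2.65*exp(3*b) - 4.6*exp(2*b) + 2.08*exp(b) - 0.05)^2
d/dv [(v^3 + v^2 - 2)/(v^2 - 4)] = v*(v^3 - 12*v - 4)/(v^4 - 8*v^2 + 16)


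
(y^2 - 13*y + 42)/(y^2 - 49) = (y - 6)/(y + 7)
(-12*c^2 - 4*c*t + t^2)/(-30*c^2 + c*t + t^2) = (-12*c^2 - 4*c*t + t^2)/(-30*c^2 + c*t + t^2)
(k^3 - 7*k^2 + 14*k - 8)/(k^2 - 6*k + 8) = k - 1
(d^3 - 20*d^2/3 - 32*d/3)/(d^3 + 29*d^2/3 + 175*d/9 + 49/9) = 3*d*(3*d^2 - 20*d - 32)/(9*d^3 + 87*d^2 + 175*d + 49)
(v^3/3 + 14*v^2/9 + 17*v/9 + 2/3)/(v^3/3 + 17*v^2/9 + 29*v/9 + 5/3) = (3*v + 2)/(3*v + 5)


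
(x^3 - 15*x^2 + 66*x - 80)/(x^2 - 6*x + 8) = (x^2 - 13*x + 40)/(x - 4)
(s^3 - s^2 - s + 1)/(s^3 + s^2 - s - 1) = (s - 1)/(s + 1)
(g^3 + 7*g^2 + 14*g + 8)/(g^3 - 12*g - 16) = (g^2 + 5*g + 4)/(g^2 - 2*g - 8)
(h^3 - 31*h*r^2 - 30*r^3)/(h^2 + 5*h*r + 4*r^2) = (h^2 - h*r - 30*r^2)/(h + 4*r)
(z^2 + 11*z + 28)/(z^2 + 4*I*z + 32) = (z^2 + 11*z + 28)/(z^2 + 4*I*z + 32)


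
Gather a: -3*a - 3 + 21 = 18 - 3*a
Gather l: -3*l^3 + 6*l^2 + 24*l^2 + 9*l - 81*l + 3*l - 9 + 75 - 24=-3*l^3 + 30*l^2 - 69*l + 42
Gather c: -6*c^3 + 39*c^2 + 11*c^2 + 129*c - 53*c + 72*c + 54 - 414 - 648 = -6*c^3 + 50*c^2 + 148*c - 1008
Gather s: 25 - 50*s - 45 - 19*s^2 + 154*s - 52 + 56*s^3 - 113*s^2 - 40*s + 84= 56*s^3 - 132*s^2 + 64*s + 12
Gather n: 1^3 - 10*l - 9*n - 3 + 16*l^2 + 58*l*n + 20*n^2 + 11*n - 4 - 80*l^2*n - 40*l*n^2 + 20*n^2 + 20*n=16*l^2 - 10*l + n^2*(40 - 40*l) + n*(-80*l^2 + 58*l + 22) - 6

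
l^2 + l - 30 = (l - 5)*(l + 6)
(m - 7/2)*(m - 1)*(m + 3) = m^3 - 3*m^2/2 - 10*m + 21/2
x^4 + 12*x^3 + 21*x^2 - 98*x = x*(x - 2)*(x + 7)^2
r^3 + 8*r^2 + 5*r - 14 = (r - 1)*(r + 2)*(r + 7)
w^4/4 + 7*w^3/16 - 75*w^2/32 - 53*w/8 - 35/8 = (w/2 + 1)^2*(w - 7/2)*(w + 5/4)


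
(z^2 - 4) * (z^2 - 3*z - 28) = z^4 - 3*z^3 - 32*z^2 + 12*z + 112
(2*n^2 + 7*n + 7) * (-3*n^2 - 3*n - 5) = -6*n^4 - 27*n^3 - 52*n^2 - 56*n - 35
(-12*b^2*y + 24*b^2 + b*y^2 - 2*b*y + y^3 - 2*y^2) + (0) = -12*b^2*y + 24*b^2 + b*y^2 - 2*b*y + y^3 - 2*y^2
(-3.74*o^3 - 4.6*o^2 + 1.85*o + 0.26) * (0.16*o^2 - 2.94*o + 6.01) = -0.5984*o^5 + 10.2596*o^4 - 8.6574*o^3 - 33.0434*o^2 + 10.3541*o + 1.5626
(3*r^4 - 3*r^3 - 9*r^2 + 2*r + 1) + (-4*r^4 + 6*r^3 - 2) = -r^4 + 3*r^3 - 9*r^2 + 2*r - 1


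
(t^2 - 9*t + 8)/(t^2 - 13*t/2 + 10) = 2*(t^2 - 9*t + 8)/(2*t^2 - 13*t + 20)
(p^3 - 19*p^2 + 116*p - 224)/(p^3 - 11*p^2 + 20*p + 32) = (p - 7)/(p + 1)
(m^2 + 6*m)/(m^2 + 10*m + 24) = m/(m + 4)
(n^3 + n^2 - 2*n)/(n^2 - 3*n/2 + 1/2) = 2*n*(n + 2)/(2*n - 1)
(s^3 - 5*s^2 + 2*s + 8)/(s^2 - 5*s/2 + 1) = 2*(s^2 - 3*s - 4)/(2*s - 1)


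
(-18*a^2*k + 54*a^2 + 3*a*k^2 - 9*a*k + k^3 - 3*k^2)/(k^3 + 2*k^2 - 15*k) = (-18*a^2 + 3*a*k + k^2)/(k*(k + 5))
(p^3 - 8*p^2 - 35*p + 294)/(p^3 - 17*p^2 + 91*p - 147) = (p + 6)/(p - 3)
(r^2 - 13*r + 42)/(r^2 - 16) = (r^2 - 13*r + 42)/(r^2 - 16)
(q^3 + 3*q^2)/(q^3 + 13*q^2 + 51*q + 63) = q^2/(q^2 + 10*q + 21)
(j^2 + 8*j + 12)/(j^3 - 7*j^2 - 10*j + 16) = (j + 6)/(j^2 - 9*j + 8)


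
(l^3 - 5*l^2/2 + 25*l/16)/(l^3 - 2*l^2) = (16*l^2 - 40*l + 25)/(16*l*(l - 2))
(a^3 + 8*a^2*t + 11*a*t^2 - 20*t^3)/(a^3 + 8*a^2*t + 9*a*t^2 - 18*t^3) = (a^2 + 9*a*t + 20*t^2)/(a^2 + 9*a*t + 18*t^2)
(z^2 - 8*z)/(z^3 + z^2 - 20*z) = (z - 8)/(z^2 + z - 20)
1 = 1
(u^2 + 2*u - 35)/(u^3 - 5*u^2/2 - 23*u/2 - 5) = 2*(u + 7)/(2*u^2 + 5*u + 2)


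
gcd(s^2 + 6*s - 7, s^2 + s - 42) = s + 7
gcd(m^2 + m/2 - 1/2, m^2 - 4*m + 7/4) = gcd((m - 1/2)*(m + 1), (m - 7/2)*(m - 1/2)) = m - 1/2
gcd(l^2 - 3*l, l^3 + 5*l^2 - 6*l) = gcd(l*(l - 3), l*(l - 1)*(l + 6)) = l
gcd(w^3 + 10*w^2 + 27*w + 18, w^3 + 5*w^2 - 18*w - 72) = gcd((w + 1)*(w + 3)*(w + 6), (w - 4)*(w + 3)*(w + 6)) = w^2 + 9*w + 18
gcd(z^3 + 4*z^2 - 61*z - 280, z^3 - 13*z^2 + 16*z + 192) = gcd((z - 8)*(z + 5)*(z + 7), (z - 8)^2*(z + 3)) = z - 8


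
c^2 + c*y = c*(c + y)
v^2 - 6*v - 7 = (v - 7)*(v + 1)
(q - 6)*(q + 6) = q^2 - 36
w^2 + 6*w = w*(w + 6)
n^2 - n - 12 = (n - 4)*(n + 3)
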